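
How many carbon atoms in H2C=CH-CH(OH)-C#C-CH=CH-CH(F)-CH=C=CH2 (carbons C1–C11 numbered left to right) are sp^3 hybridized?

2

C1: sp2
C2: sp2
C3: sp3 ✓
C4: sp
C5: sp
C6: sp2
C7: sp2
C8: sp3 ✓
C9: sp2
C10: sp
C11: sp2
C3, C8 → 2 sp3 carbons.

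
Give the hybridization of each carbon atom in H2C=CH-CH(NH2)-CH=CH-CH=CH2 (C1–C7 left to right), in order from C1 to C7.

C1: 3 σ bonds, plus one π bond; 3 regions of electron density → sp2.
C2 — 3 σ bonds, plus one π bond. Steric number 3, so sp2.
C3 is sp3: 4 σ bonds, 4 electron-density regions.
C4 (3 σ bonds, plus one π bond) has steric number 3: sp2.
C5 — 3 σ bonds, plus one π bond. Steric number 3, so sp2.
C6: 3 σ bonds, plus one π bond — 3 electron domains, sp2.
C7: 3 σ bonds, plus one π bond; 3 regions of electron density → sp2.

C1 sp2, C2 sp2, C3 sp3, C4 sp2, C5 sp2, C6 sp2, C7 sp2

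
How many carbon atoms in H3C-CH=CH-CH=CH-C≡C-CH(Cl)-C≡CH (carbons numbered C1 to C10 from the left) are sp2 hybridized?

4

C1: sp3
C2: sp2 ✓
C3: sp2 ✓
C4: sp2 ✓
C5: sp2 ✓
C6: sp
C7: sp
C8: sp3
C9: sp
C10: sp
C2, C3, C4, C5 → 4 sp2 carbons.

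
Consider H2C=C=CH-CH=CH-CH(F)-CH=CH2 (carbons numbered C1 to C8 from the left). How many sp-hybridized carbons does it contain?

C1: sp2
C2: sp ✓
C3: sp2
C4: sp2
C5: sp2
C6: sp3
C7: sp2
C8: sp2
C2 → 1 sp carbon.

1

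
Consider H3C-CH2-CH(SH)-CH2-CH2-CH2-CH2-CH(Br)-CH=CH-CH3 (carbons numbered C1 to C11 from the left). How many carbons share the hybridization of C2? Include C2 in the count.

C2 is sp3 (only σ bonds).
C1: sp3 ✓
C2: sp3 ✓
C3: sp3 ✓
C4: sp3 ✓
C5: sp3 ✓
C6: sp3 ✓
C7: sp3 ✓
C8: sp3 ✓
C9: sp2
C10: sp2
C11: sp3 ✓
9 carbons are sp3.

9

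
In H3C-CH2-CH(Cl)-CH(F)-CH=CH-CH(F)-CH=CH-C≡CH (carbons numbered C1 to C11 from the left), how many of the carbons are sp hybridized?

C1: sp3
C2: sp3
C3: sp3
C4: sp3
C5: sp2
C6: sp2
C7: sp3
C8: sp2
C9: sp2
C10: sp ✓
C11: sp ✓
C10, C11 → 2 sp carbons.

2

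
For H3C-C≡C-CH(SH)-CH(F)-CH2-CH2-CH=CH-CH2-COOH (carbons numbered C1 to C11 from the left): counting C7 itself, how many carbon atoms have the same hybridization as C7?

6

C7 is sp3 (only σ bonds).
C1: sp3 ✓
C2: sp
C3: sp
C4: sp3 ✓
C5: sp3 ✓
C6: sp3 ✓
C7: sp3 ✓
C8: sp2
C9: sp2
C10: sp3 ✓
C11: sp2
6 carbons are sp3.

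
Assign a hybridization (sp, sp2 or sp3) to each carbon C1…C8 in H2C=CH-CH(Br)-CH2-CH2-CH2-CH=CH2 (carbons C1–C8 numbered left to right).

C1 has 3 σ bonds, plus one π bond: steric number 3 → sp2.
C2 (3 σ bonds, plus one π bond) has steric number 3: sp2.
C3: 4 σ bonds; 4 regions of electron density → sp3.
C4: 4 σ bonds — 4 electron domains, sp3.
C5 — 4 σ bonds. Steric number 4, so sp3.
C6 is sp3: 4 σ bonds, 4 electron-density regions.
C7 has 3 σ bonds, plus one π bond: steric number 3 → sp2.
C8: 3 σ bonds, plus one π bond; 3 regions of electron density → sp2.

C1 sp2, C2 sp2, C3 sp3, C4 sp3, C5 sp3, C6 sp3, C7 sp2, C8 sp2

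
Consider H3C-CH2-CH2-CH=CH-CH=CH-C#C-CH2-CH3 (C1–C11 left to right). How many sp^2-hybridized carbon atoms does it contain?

C1: sp3
C2: sp3
C3: sp3
C4: sp2 ✓
C5: sp2 ✓
C6: sp2 ✓
C7: sp2 ✓
C8: sp
C9: sp
C10: sp3
C11: sp3
C4, C5, C6, C7 → 4 sp2 carbons.

4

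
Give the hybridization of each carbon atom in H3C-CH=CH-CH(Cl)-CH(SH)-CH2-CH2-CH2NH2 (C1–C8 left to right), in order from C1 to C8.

C1 has 4 σ bonds: steric number 4 → sp3.
C2 is sp2: 3 σ bonds, plus one π bond, 3 electron-density regions.
C3 carries 3 σ bonds, plus one π bond, giving a steric number of 3, so it is sp2.
C4 (4 σ bonds) has steric number 4: sp3.
C5 — 4 σ bonds. Steric number 4, so sp3.
C6 has 4 σ bonds: steric number 4 → sp3.
C7 — 4 σ bonds. Steric number 4, so sp3.
C8: 4 σ bonds — 4 electron domains, sp3.

C1 sp3, C2 sp2, C3 sp2, C4 sp3, C5 sp3, C6 sp3, C7 sp3, C8 sp3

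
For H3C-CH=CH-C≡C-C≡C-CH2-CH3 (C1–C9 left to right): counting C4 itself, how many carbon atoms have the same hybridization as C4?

C4 is sp (two π bonds).
C1: sp3
C2: sp2
C3: sp2
C4: sp ✓
C5: sp ✓
C6: sp ✓
C7: sp ✓
C8: sp3
C9: sp3
4 carbons are sp.

4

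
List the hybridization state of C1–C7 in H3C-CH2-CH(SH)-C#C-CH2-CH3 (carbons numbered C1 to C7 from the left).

C1 — 4 σ bonds. Steric number 4, so sp3.
C2 — 4 σ bonds. Steric number 4, so sp3.
C3: 4 σ bonds; 4 regions of electron density → sp3.
C4 — 2 σ bonds, plus two π bonds. Steric number 2, so sp.
C5 (2 σ bonds, plus two π bonds) has steric number 2: sp.
C6: 4 σ bonds; 4 regions of electron density → sp3.
C7 carries 4 σ bonds, giving a steric number of 4, so it is sp3.

C1 sp3, C2 sp3, C3 sp3, C4 sp, C5 sp, C6 sp3, C7 sp3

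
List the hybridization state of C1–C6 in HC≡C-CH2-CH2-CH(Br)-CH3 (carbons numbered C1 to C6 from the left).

C1 sp, C2 sp, C3 sp3, C4 sp3, C5 sp3, C6 sp3

C1: 2 σ bonds, plus two π bonds — 2 electron domains, sp.
C2: 2 σ bonds, plus two π bonds; 2 regions of electron density → sp.
C3: 4 σ bonds — 4 electron domains, sp3.
C4 (4 σ bonds) has steric number 4: sp3.
C5 has 4 σ bonds: steric number 4 → sp3.
C6 carries 4 σ bonds, giving a steric number of 4, so it is sp3.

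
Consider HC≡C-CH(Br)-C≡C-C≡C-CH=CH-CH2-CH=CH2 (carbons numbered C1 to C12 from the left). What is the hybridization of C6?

C6: 2 σ bonds, plus two π bonds — 2 electron domains, sp.

sp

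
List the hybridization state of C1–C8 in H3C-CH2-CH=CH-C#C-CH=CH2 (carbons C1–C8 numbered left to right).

C1: 4 σ bonds; 4 regions of electron density → sp3.
C2 has 4 σ bonds: steric number 4 → sp3.
C3 (3 σ bonds, plus one π bond) has steric number 3: sp2.
C4: 3 σ bonds, plus one π bond — 3 electron domains, sp2.
C5 has 2 σ bonds, plus two π bonds: steric number 2 → sp.
C6 is sp: 2 σ bonds, plus two π bonds, 2 electron-density regions.
C7 carries 3 σ bonds, plus one π bond, giving a steric number of 3, so it is sp2.
C8: 3 σ bonds, plus one π bond; 3 regions of electron density → sp2.

C1 sp3, C2 sp3, C3 sp2, C4 sp2, C5 sp, C6 sp, C7 sp2, C8 sp2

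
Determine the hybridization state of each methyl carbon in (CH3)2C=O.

Each methyl carbon: 4 σ bonds — 4 electron domains, sp3.

sp^3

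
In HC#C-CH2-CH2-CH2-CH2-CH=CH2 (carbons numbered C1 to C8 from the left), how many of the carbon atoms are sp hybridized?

2

C1: sp ✓
C2: sp ✓
C3: sp3
C4: sp3
C5: sp3
C6: sp3
C7: sp2
C8: sp2
C1, C2 → 2 sp carbons.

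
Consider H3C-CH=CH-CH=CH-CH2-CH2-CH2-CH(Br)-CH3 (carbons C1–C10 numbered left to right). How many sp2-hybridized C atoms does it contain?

4

C1: sp3
C2: sp2 ✓
C3: sp2 ✓
C4: sp2 ✓
C5: sp2 ✓
C6: sp3
C7: sp3
C8: sp3
C9: sp3
C10: sp3
C2, C3, C4, C5 → 4 sp2 carbons.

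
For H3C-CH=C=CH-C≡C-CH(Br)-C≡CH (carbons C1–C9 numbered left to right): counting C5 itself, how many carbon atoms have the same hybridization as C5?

C5 is sp (two π bonds).
C1: sp3
C2: sp2
C3: sp ✓
C4: sp2
C5: sp ✓
C6: sp ✓
C7: sp3
C8: sp ✓
C9: sp ✓
5 carbons are sp.

5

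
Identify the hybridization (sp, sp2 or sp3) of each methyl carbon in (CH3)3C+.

sp³

Each methyl carbon has 4 σ bonds: steric number 4 → sp3.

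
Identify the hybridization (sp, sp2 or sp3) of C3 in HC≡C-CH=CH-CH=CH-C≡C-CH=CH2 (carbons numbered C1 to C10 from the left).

sp^2

C3 carries 3 σ bonds, plus one π bond, giving a steric number of 3, so it is sp2.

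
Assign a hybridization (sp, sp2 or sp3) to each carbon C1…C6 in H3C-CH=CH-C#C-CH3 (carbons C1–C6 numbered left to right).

C1 — 4 σ bonds. Steric number 4, so sp3.
C2: 3 σ bonds, plus one π bond; 3 regions of electron density → sp2.
C3 has 3 σ bonds, plus one π bond: steric number 3 → sp2.
C4 has 2 σ bonds, plus two π bonds: steric number 2 → sp.
C5: 2 σ bonds, plus two π bonds; 2 regions of electron density → sp.
C6: 4 σ bonds; 4 regions of electron density → sp3.

C1 sp3, C2 sp2, C3 sp2, C4 sp, C5 sp, C6 sp3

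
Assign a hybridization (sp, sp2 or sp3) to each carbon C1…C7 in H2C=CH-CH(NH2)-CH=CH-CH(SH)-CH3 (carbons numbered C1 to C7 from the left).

C1: 3 σ bonds, plus one π bond; 3 regions of electron density → sp2.
C2 has 3 σ bonds, plus one π bond: steric number 3 → sp2.
C3 (4 σ bonds) has steric number 4: sp3.
C4: 3 σ bonds, plus one π bond — 3 electron domains, sp2.
C5 is sp2: 3 σ bonds, plus one π bond, 3 electron-density regions.
C6 has 4 σ bonds: steric number 4 → sp3.
C7: 4 σ bonds — 4 electron domains, sp3.

C1 sp2, C2 sp2, C3 sp3, C4 sp2, C5 sp2, C6 sp3, C7 sp3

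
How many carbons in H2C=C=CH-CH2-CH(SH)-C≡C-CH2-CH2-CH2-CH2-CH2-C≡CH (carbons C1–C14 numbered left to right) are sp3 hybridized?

C1: sp2
C2: sp
C3: sp2
C4: sp3 ✓
C5: sp3 ✓
C6: sp
C7: sp
C8: sp3 ✓
C9: sp3 ✓
C10: sp3 ✓
C11: sp3 ✓
C12: sp3 ✓
C13: sp
C14: sp
C4, C5, C8, C9, C10, C11, C12 → 7 sp3 carbons.

7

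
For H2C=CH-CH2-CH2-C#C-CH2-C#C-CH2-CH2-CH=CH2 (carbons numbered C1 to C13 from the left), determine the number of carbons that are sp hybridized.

C1: sp2
C2: sp2
C3: sp3
C4: sp3
C5: sp ✓
C6: sp ✓
C7: sp3
C8: sp ✓
C9: sp ✓
C10: sp3
C11: sp3
C12: sp2
C13: sp2
C5, C6, C8, C9 → 4 sp carbons.

4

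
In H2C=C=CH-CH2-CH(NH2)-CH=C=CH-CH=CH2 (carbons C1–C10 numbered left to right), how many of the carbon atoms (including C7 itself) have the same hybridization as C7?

2

C7 is sp (two π bonds).
C1: sp2
C2: sp ✓
C3: sp2
C4: sp3
C5: sp3
C6: sp2
C7: sp ✓
C8: sp2
C9: sp2
C10: sp2
2 carbons are sp.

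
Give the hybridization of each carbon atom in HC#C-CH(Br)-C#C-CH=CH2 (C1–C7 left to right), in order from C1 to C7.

C1 sp, C2 sp, C3 sp3, C4 sp, C5 sp, C6 sp2, C7 sp2

C1: 2 σ bonds, plus two π bonds; 2 regions of electron density → sp.
C2: 2 σ bonds, plus two π bonds — 2 electron domains, sp.
C3 carries 4 σ bonds, giving a steric number of 4, so it is sp3.
C4 carries 2 σ bonds, plus two π bonds, giving a steric number of 2, so it is sp.
C5: 2 σ bonds, plus two π bonds — 2 electron domains, sp.
C6: 3 σ bonds, plus one π bond; 3 regions of electron density → sp2.
C7: 3 σ bonds, plus one π bond — 3 electron domains, sp2.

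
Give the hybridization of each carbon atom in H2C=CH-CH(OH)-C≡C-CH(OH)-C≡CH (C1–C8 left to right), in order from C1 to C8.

C1 — 3 σ bonds, plus one π bond. Steric number 3, so sp2.
C2 (3 σ bonds, plus one π bond) has steric number 3: sp2.
C3 — 4 σ bonds. Steric number 4, so sp3.
C4: 2 σ bonds, plus two π bonds — 2 electron domains, sp.
C5 — 2 σ bonds, plus two π bonds. Steric number 2, so sp.
C6: 4 σ bonds — 4 electron domains, sp3.
C7 is sp: 2 σ bonds, plus two π bonds, 2 electron-density regions.
C8: 2 σ bonds, plus two π bonds; 2 regions of electron density → sp.

C1 sp2, C2 sp2, C3 sp3, C4 sp, C5 sp, C6 sp3, C7 sp, C8 sp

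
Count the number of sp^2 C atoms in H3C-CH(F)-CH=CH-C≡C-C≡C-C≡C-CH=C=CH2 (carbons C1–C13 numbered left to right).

4

C1: sp3
C2: sp3
C3: sp2 ✓
C4: sp2 ✓
C5: sp
C6: sp
C7: sp
C8: sp
C9: sp
C10: sp
C11: sp2 ✓
C12: sp
C13: sp2 ✓
C3, C4, C11, C13 → 4 sp2 carbons.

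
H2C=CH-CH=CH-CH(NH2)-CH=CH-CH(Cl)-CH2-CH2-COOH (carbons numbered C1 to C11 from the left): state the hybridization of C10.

sp^3

C10 is sp3: 4 σ bonds, 4 electron-density regions.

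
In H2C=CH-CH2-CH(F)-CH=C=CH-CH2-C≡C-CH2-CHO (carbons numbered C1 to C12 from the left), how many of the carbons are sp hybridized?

3

C1: sp2
C2: sp2
C3: sp3
C4: sp3
C5: sp2
C6: sp ✓
C7: sp2
C8: sp3
C9: sp ✓
C10: sp ✓
C11: sp3
C12: sp2
C6, C9, C10 → 3 sp carbons.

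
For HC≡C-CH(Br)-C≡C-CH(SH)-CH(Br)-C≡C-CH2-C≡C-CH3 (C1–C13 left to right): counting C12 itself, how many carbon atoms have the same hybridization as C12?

C12 is sp (two π bonds).
C1: sp ✓
C2: sp ✓
C3: sp3
C4: sp ✓
C5: sp ✓
C6: sp3
C7: sp3
C8: sp ✓
C9: sp ✓
C10: sp3
C11: sp ✓
C12: sp ✓
C13: sp3
8 carbons are sp.

8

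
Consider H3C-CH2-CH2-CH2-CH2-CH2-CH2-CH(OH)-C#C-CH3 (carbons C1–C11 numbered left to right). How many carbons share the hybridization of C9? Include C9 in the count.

C9 is sp (two π bonds).
C1: sp3
C2: sp3
C3: sp3
C4: sp3
C5: sp3
C6: sp3
C7: sp3
C8: sp3
C9: sp ✓
C10: sp ✓
C11: sp3
2 carbons are sp.

2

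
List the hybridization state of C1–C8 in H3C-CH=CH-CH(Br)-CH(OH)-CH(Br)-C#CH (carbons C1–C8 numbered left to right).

C1 is sp3: 4 σ bonds, 4 electron-density regions.
C2 — 3 σ bonds, plus one π bond. Steric number 3, so sp2.
C3 (3 σ bonds, plus one π bond) has steric number 3: sp2.
C4 — 4 σ bonds. Steric number 4, so sp3.
C5 (4 σ bonds) has steric number 4: sp3.
C6 carries 4 σ bonds, giving a steric number of 4, so it is sp3.
C7: 2 σ bonds, plus two π bonds; 2 regions of electron density → sp.
C8 is sp: 2 σ bonds, plus two π bonds, 2 electron-density regions.

C1 sp3, C2 sp2, C3 sp2, C4 sp3, C5 sp3, C6 sp3, C7 sp, C8 sp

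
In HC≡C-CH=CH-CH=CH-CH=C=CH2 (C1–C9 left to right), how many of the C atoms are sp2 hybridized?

6

C1: sp
C2: sp
C3: sp2 ✓
C4: sp2 ✓
C5: sp2 ✓
C6: sp2 ✓
C7: sp2 ✓
C8: sp
C9: sp2 ✓
C3, C4, C5, C6, C7, C9 → 6 sp2 carbons.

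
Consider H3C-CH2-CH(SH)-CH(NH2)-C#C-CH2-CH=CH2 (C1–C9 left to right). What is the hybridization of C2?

sp3

C2 has 4 σ bonds: steric number 4 → sp3.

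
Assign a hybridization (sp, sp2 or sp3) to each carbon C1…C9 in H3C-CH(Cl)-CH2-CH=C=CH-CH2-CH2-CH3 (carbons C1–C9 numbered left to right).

C1: 4 σ bonds; 4 regions of electron density → sp3.
C2 (4 σ bonds) has steric number 4: sp3.
C3 is sp3: 4 σ bonds, 4 electron-density regions.
C4: 3 σ bonds, plus one π bond; 3 regions of electron density → sp2.
C5 carries 2 σ bonds, plus two π bonds, giving a steric number of 2, so it is sp.
C6 (3 σ bonds, plus one π bond) has steric number 3: sp2.
C7 (4 σ bonds) has steric number 4: sp3.
C8: 4 σ bonds — 4 electron domains, sp3.
C9 carries 4 σ bonds, giving a steric number of 4, so it is sp3.

C1 sp3, C2 sp3, C3 sp3, C4 sp2, C5 sp, C6 sp2, C7 sp3, C8 sp3, C9 sp3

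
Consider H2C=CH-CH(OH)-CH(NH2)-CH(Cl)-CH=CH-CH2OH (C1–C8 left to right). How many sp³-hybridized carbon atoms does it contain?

C1: sp2
C2: sp2
C3: sp3 ✓
C4: sp3 ✓
C5: sp3 ✓
C6: sp2
C7: sp2
C8: sp3 ✓
C3, C4, C5, C8 → 4 sp3 carbons.

4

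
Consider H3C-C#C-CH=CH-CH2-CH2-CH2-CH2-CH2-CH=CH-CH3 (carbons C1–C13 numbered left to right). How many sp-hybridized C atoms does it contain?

2

C1: sp3
C2: sp ✓
C3: sp ✓
C4: sp2
C5: sp2
C6: sp3
C7: sp3
C8: sp3
C9: sp3
C10: sp3
C11: sp2
C12: sp2
C13: sp3
C2, C3 → 2 sp carbons.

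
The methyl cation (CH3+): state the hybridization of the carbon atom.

Three σ bonds to H, empty p orbital → sp2, trigonal planar.

sp^2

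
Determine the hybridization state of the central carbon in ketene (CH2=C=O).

The central carbon carries 2 σ bonds, plus two π bonds, giving a steric number of 2, so it is sp.

sp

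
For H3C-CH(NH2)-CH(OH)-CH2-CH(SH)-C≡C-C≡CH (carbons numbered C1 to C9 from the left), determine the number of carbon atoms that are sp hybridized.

C1: sp3
C2: sp3
C3: sp3
C4: sp3
C5: sp3
C6: sp ✓
C7: sp ✓
C8: sp ✓
C9: sp ✓
C6, C7, C8, C9 → 4 sp carbons.

4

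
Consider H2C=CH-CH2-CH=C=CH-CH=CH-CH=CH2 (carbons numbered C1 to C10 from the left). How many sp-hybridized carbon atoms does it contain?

C1: sp2
C2: sp2
C3: sp3
C4: sp2
C5: sp ✓
C6: sp2
C7: sp2
C8: sp2
C9: sp2
C10: sp2
C5 → 1 sp carbon.

1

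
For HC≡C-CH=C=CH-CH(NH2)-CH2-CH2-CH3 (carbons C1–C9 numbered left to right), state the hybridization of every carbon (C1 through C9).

C1: 2 σ bonds, plus two π bonds — 2 electron domains, sp.
C2 carries 2 σ bonds, plus two π bonds, giving a steric number of 2, so it is sp.
C3 (3 σ bonds, plus one π bond) has steric number 3: sp2.
C4: 2 σ bonds, plus two π bonds; 2 regions of electron density → sp.
C5 is sp2: 3 σ bonds, plus one π bond, 3 electron-density regions.
C6 is sp3: 4 σ bonds, 4 electron-density regions.
C7: 4 σ bonds — 4 electron domains, sp3.
C8 — 4 σ bonds. Steric number 4, so sp3.
C9: 4 σ bonds — 4 electron domains, sp3.

C1 sp, C2 sp, C3 sp2, C4 sp, C5 sp2, C6 sp3, C7 sp3, C8 sp3, C9 sp3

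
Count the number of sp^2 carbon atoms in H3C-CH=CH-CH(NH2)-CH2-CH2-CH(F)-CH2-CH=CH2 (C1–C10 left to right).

4

C1: sp3
C2: sp2 ✓
C3: sp2 ✓
C4: sp3
C5: sp3
C6: sp3
C7: sp3
C8: sp3
C9: sp2 ✓
C10: sp2 ✓
C2, C3, C9, C10 → 4 sp2 carbons.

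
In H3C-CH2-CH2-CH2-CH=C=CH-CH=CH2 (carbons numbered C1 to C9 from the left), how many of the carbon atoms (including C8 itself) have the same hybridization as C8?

4

C8 is sp2 (one π bond).
C1: sp3
C2: sp3
C3: sp3
C4: sp3
C5: sp2 ✓
C6: sp
C7: sp2 ✓
C8: sp2 ✓
C9: sp2 ✓
4 carbons are sp2.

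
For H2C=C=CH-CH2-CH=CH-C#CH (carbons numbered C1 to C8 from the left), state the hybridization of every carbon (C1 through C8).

C1 (3 σ bonds, plus one π bond) has steric number 3: sp2.
C2 is sp: 2 σ bonds, plus two π bonds, 2 electron-density regions.
C3: 3 σ bonds, plus one π bond; 3 regions of electron density → sp2.
C4: 4 σ bonds — 4 electron domains, sp3.
C5 has 3 σ bonds, plus one π bond: steric number 3 → sp2.
C6 has 3 σ bonds, plus one π bond: steric number 3 → sp2.
C7 has 2 σ bonds, plus two π bonds: steric number 2 → sp.
C8 — 2 σ bonds, plus two π bonds. Steric number 2, so sp.

C1 sp2, C2 sp, C3 sp2, C4 sp3, C5 sp2, C6 sp2, C7 sp, C8 sp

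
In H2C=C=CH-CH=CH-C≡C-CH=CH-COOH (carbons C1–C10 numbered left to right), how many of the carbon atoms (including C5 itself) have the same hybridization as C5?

7

C5 is sp2 (one π bond).
C1: sp2 ✓
C2: sp
C3: sp2 ✓
C4: sp2 ✓
C5: sp2 ✓
C6: sp
C7: sp
C8: sp2 ✓
C9: sp2 ✓
C10: sp2 ✓
7 carbons are sp2.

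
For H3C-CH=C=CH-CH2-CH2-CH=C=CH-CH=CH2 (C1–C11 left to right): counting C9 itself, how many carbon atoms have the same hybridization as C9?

C9 is sp2 (one π bond).
C1: sp3
C2: sp2 ✓
C3: sp
C4: sp2 ✓
C5: sp3
C6: sp3
C7: sp2 ✓
C8: sp
C9: sp2 ✓
C10: sp2 ✓
C11: sp2 ✓
6 carbons are sp2.

6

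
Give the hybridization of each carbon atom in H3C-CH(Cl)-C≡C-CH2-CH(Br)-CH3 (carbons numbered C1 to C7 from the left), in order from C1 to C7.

C1 — 4 σ bonds. Steric number 4, so sp3.
C2: 4 σ bonds — 4 electron domains, sp3.
C3: 2 σ bonds, plus two π bonds — 2 electron domains, sp.
C4 has 2 σ bonds, plus two π bonds: steric number 2 → sp.
C5 has 4 σ bonds: steric number 4 → sp3.
C6 — 4 σ bonds. Steric number 4, so sp3.
C7 is sp3: 4 σ bonds, 4 electron-density regions.

C1 sp3, C2 sp3, C3 sp, C4 sp, C5 sp3, C6 sp3, C7 sp3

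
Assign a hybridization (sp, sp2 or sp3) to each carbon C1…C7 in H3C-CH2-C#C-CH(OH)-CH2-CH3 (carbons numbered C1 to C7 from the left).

C1 has 4 σ bonds: steric number 4 → sp3.
C2 is sp3: 4 σ bonds, 4 electron-density regions.
C3 (2 σ bonds, plus two π bonds) has steric number 2: sp.
C4 carries 2 σ bonds, plus two π bonds, giving a steric number of 2, so it is sp.
C5 is sp3: 4 σ bonds, 4 electron-density regions.
C6 — 4 σ bonds. Steric number 4, so sp3.
C7 — 4 σ bonds. Steric number 4, so sp3.

C1 sp3, C2 sp3, C3 sp, C4 sp, C5 sp3, C6 sp3, C7 sp3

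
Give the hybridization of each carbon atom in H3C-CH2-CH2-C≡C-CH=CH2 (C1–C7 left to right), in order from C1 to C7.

C1 sp3, C2 sp3, C3 sp3, C4 sp, C5 sp, C6 sp2, C7 sp2

C1: 4 σ bonds — 4 electron domains, sp3.
C2: 4 σ bonds — 4 electron domains, sp3.
C3 is sp3: 4 σ bonds, 4 electron-density regions.
C4 is sp: 2 σ bonds, plus two π bonds, 2 electron-density regions.
C5 — 2 σ bonds, plus two π bonds. Steric number 2, so sp.
C6 has 3 σ bonds, plus one π bond: steric number 3 → sp2.
C7: 3 σ bonds, plus one π bond — 3 electron domains, sp2.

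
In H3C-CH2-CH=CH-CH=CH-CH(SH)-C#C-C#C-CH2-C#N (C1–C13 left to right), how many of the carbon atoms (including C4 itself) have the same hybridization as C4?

4

C4 is sp2 (one π bond).
C1: sp3
C2: sp3
C3: sp2 ✓
C4: sp2 ✓
C5: sp2 ✓
C6: sp2 ✓
C7: sp3
C8: sp
C9: sp
C10: sp
C11: sp
C12: sp3
C13: sp
4 carbons are sp2.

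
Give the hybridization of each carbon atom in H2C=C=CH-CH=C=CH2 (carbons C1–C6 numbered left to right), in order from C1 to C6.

C1 — 3 σ bonds, plus one π bond. Steric number 3, so sp2.
C2: 2 σ bonds, plus two π bonds; 2 regions of electron density → sp.
C3: 3 σ bonds, plus one π bond — 3 electron domains, sp2.
C4 — 3 σ bonds, plus one π bond. Steric number 3, so sp2.
C5 carries 2 σ bonds, plus two π bonds, giving a steric number of 2, so it is sp.
C6 — 3 σ bonds, plus one π bond. Steric number 3, so sp2.

C1 sp2, C2 sp, C3 sp2, C4 sp2, C5 sp, C6 sp2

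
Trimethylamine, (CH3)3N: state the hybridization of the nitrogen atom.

The nitrogen atom has 3 σ bonds and 1 lone pair: steric number 4 → sp3.

sp^3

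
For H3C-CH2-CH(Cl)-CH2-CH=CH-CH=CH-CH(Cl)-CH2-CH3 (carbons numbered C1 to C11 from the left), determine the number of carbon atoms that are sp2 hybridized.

4

C1: sp3
C2: sp3
C3: sp3
C4: sp3
C5: sp2 ✓
C6: sp2 ✓
C7: sp2 ✓
C8: sp2 ✓
C9: sp3
C10: sp3
C11: sp3
C5, C6, C7, C8 → 4 sp2 carbons.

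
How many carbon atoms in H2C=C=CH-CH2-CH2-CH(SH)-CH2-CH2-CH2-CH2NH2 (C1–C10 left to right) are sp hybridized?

C1: sp2
C2: sp ✓
C3: sp2
C4: sp3
C5: sp3
C6: sp3
C7: sp3
C8: sp3
C9: sp3
C10: sp3
C2 → 1 sp carbon.

1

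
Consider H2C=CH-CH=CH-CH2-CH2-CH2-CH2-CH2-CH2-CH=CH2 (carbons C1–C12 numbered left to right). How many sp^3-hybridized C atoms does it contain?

C1: sp2
C2: sp2
C3: sp2
C4: sp2
C5: sp3 ✓
C6: sp3 ✓
C7: sp3 ✓
C8: sp3 ✓
C9: sp3 ✓
C10: sp3 ✓
C11: sp2
C12: sp2
C5, C6, C7, C8, C9, C10 → 6 sp3 carbons.

6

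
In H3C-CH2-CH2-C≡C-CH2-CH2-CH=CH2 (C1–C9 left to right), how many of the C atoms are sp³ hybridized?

5

C1: sp3 ✓
C2: sp3 ✓
C3: sp3 ✓
C4: sp
C5: sp
C6: sp3 ✓
C7: sp3 ✓
C8: sp2
C9: sp2
C1, C2, C3, C6, C7 → 5 sp3 carbons.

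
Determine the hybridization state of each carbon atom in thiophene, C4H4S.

sp²

Each carbon atom (3 σ bonds, plus one π bond) has steric number 3: sp2.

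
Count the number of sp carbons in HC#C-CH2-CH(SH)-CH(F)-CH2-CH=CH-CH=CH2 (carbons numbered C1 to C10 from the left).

C1: sp ✓
C2: sp ✓
C3: sp3
C4: sp3
C5: sp3
C6: sp3
C7: sp2
C8: sp2
C9: sp2
C10: sp2
C1, C2 → 2 sp carbons.

2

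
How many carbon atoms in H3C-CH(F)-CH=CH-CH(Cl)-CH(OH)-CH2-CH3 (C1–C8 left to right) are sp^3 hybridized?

C1: sp3 ✓
C2: sp3 ✓
C3: sp2
C4: sp2
C5: sp3 ✓
C6: sp3 ✓
C7: sp3 ✓
C8: sp3 ✓
C1, C2, C5, C6, C7, C8 → 6 sp3 carbons.

6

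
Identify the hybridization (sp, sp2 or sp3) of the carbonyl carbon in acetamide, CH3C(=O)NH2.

sp²

The carbonyl carbon: 3 σ bonds, plus one π bond; 3 regions of electron density → sp2.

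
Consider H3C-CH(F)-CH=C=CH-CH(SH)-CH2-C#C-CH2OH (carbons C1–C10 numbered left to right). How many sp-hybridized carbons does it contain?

C1: sp3
C2: sp3
C3: sp2
C4: sp ✓
C5: sp2
C6: sp3
C7: sp3
C8: sp ✓
C9: sp ✓
C10: sp3
C4, C8, C9 → 3 sp carbons.

3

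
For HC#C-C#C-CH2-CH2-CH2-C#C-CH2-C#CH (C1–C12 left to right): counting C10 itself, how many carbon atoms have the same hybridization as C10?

4

C10 is sp3 (only σ bonds).
C1: sp
C2: sp
C3: sp
C4: sp
C5: sp3 ✓
C6: sp3 ✓
C7: sp3 ✓
C8: sp
C9: sp
C10: sp3 ✓
C11: sp
C12: sp
4 carbons are sp3.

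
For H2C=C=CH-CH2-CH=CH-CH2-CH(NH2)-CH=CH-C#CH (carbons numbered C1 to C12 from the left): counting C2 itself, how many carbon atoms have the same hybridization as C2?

C2 is sp (two π bonds).
C1: sp2
C2: sp ✓
C3: sp2
C4: sp3
C5: sp2
C6: sp2
C7: sp3
C8: sp3
C9: sp2
C10: sp2
C11: sp ✓
C12: sp ✓
3 carbons are sp.

3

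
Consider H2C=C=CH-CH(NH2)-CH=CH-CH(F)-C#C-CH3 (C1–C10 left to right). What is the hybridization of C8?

sp

C8 is sp: 2 σ bonds, plus two π bonds, 2 electron-density regions.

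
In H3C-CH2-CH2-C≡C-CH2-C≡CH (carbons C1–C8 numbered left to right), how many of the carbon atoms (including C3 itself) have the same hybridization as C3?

4

C3 is sp3 (only σ bonds).
C1: sp3 ✓
C2: sp3 ✓
C3: sp3 ✓
C4: sp
C5: sp
C6: sp3 ✓
C7: sp
C8: sp
4 carbons are sp3.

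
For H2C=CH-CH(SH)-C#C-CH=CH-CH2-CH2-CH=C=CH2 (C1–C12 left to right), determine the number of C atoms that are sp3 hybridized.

C1: sp2
C2: sp2
C3: sp3 ✓
C4: sp
C5: sp
C6: sp2
C7: sp2
C8: sp3 ✓
C9: sp3 ✓
C10: sp2
C11: sp
C12: sp2
C3, C8, C9 → 3 sp3 carbons.

3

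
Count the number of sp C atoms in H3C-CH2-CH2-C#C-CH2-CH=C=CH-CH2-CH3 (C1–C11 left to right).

C1: sp3
C2: sp3
C3: sp3
C4: sp ✓
C5: sp ✓
C6: sp3
C7: sp2
C8: sp ✓
C9: sp2
C10: sp3
C11: sp3
C4, C5, C8 → 3 sp carbons.

3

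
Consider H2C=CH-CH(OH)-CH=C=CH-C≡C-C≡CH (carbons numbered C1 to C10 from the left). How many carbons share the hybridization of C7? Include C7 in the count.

C7 is sp (two π bonds).
C1: sp2
C2: sp2
C3: sp3
C4: sp2
C5: sp ✓
C6: sp2
C7: sp ✓
C8: sp ✓
C9: sp ✓
C10: sp ✓
5 carbons are sp.

5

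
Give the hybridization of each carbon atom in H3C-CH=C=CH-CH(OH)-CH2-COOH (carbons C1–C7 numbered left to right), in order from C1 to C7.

C1: 4 σ bonds; 4 regions of electron density → sp3.
C2 — 3 σ bonds, plus one π bond. Steric number 3, so sp2.
C3 — 2 σ bonds, plus two π bonds. Steric number 2, so sp.
C4 carries 3 σ bonds, plus one π bond, giving a steric number of 3, so it is sp2.
C5: 4 σ bonds; 4 regions of electron density → sp3.
C6: 4 σ bonds — 4 electron domains, sp3.
C7 has 3 σ bonds, plus one π bond: steric number 3 → sp2.

C1 sp3, C2 sp2, C3 sp, C4 sp2, C5 sp3, C6 sp3, C7 sp2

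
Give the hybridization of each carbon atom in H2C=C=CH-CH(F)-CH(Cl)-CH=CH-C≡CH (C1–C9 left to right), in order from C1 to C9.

C1 — 3 σ bonds, plus one π bond. Steric number 3, so sp2.
C2 — 2 σ bonds, plus two π bonds. Steric number 2, so sp.
C3 has 3 σ bonds, plus one π bond: steric number 3 → sp2.
C4 — 4 σ bonds. Steric number 4, so sp3.
C5 has 4 σ bonds: steric number 4 → sp3.
C6 (3 σ bonds, plus one π bond) has steric number 3: sp2.
C7 is sp2: 3 σ bonds, plus one π bond, 3 electron-density regions.
C8 has 2 σ bonds, plus two π bonds: steric number 2 → sp.
C9 — 2 σ bonds, plus two π bonds. Steric number 2, so sp.

C1 sp2, C2 sp, C3 sp2, C4 sp3, C5 sp3, C6 sp2, C7 sp2, C8 sp, C9 sp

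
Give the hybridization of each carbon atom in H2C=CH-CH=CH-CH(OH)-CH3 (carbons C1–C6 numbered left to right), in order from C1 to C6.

C1 sp2, C2 sp2, C3 sp2, C4 sp2, C5 sp3, C6 sp3

C1: 3 σ bonds, plus one π bond; 3 regions of electron density → sp2.
C2: 3 σ bonds, plus one π bond; 3 regions of electron density → sp2.
C3: 3 σ bonds, plus one π bond; 3 regions of electron density → sp2.
C4 (3 σ bonds, plus one π bond) has steric number 3: sp2.
C5: 4 σ bonds — 4 electron domains, sp3.
C6: 4 σ bonds — 4 electron domains, sp3.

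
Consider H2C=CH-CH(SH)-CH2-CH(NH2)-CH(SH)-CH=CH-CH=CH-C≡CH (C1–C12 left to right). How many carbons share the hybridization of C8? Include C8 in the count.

6

C8 is sp2 (one π bond).
C1: sp2 ✓
C2: sp2 ✓
C3: sp3
C4: sp3
C5: sp3
C6: sp3
C7: sp2 ✓
C8: sp2 ✓
C9: sp2 ✓
C10: sp2 ✓
C11: sp
C12: sp
6 carbons are sp2.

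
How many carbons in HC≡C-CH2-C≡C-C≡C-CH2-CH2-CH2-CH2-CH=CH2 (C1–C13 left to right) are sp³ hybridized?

C1: sp
C2: sp
C3: sp3 ✓
C4: sp
C5: sp
C6: sp
C7: sp
C8: sp3 ✓
C9: sp3 ✓
C10: sp3 ✓
C11: sp3 ✓
C12: sp2
C13: sp2
C3, C8, C9, C10, C11 → 5 sp3 carbons.

5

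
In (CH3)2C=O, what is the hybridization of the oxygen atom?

sp2

One σ bond + two lone pairs = steric number 3 → sp2.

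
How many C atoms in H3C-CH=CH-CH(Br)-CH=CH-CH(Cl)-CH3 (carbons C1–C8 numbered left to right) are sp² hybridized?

4

C1: sp3
C2: sp2 ✓
C3: sp2 ✓
C4: sp3
C5: sp2 ✓
C6: sp2 ✓
C7: sp3
C8: sp3
C2, C3, C5, C6 → 4 sp2 carbons.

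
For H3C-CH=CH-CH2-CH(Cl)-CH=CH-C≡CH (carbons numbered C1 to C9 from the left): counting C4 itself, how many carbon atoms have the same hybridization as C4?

3

C4 is sp3 (only σ bonds).
C1: sp3 ✓
C2: sp2
C3: sp2
C4: sp3 ✓
C5: sp3 ✓
C6: sp2
C7: sp2
C8: sp
C9: sp
3 carbons are sp3.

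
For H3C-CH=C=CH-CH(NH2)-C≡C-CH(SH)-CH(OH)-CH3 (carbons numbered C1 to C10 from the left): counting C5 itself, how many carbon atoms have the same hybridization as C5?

5

C5 is sp3 (only σ bonds).
C1: sp3 ✓
C2: sp2
C3: sp
C4: sp2
C5: sp3 ✓
C6: sp
C7: sp
C8: sp3 ✓
C9: sp3 ✓
C10: sp3 ✓
5 carbons are sp3.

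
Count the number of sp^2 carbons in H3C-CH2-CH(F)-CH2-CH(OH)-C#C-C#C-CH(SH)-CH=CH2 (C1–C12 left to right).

2

C1: sp3
C2: sp3
C3: sp3
C4: sp3
C5: sp3
C6: sp
C7: sp
C8: sp
C9: sp
C10: sp3
C11: sp2 ✓
C12: sp2 ✓
C11, C12 → 2 sp2 carbons.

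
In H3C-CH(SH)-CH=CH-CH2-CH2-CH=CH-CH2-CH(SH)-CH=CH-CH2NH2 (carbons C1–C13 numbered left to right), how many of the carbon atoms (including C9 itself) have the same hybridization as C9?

7

C9 is sp3 (only σ bonds).
C1: sp3 ✓
C2: sp3 ✓
C3: sp2
C4: sp2
C5: sp3 ✓
C6: sp3 ✓
C7: sp2
C8: sp2
C9: sp3 ✓
C10: sp3 ✓
C11: sp2
C12: sp2
C13: sp3 ✓
7 carbons are sp3.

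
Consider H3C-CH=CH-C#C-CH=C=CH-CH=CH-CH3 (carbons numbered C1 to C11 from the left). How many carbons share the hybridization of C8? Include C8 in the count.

6

C8 is sp2 (one π bond).
C1: sp3
C2: sp2 ✓
C3: sp2 ✓
C4: sp
C5: sp
C6: sp2 ✓
C7: sp
C8: sp2 ✓
C9: sp2 ✓
C10: sp2 ✓
C11: sp3
6 carbons are sp2.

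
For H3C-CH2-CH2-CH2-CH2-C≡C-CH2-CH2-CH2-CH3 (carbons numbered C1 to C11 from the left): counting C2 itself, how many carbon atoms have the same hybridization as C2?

9

C2 is sp3 (only σ bonds).
C1: sp3 ✓
C2: sp3 ✓
C3: sp3 ✓
C4: sp3 ✓
C5: sp3 ✓
C6: sp
C7: sp
C8: sp3 ✓
C9: sp3 ✓
C10: sp3 ✓
C11: sp3 ✓
9 carbons are sp3.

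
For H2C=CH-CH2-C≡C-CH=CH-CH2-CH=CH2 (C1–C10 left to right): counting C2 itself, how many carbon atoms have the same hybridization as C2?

6

C2 is sp2 (one π bond).
C1: sp2 ✓
C2: sp2 ✓
C3: sp3
C4: sp
C5: sp
C6: sp2 ✓
C7: sp2 ✓
C8: sp3
C9: sp2 ✓
C10: sp2 ✓
6 carbons are sp2.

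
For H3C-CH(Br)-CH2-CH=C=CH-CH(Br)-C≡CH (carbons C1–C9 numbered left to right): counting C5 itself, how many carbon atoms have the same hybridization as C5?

3

C5 is sp (two π bonds).
C1: sp3
C2: sp3
C3: sp3
C4: sp2
C5: sp ✓
C6: sp2
C7: sp3
C8: sp ✓
C9: sp ✓
3 carbons are sp.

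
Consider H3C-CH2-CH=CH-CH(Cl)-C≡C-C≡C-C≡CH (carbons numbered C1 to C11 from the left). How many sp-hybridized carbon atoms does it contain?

6

C1: sp3
C2: sp3
C3: sp2
C4: sp2
C5: sp3
C6: sp ✓
C7: sp ✓
C8: sp ✓
C9: sp ✓
C10: sp ✓
C11: sp ✓
C6, C7, C8, C9, C10, C11 → 6 sp carbons.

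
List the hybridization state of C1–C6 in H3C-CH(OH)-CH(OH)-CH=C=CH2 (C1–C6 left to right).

C1: 4 σ bonds — 4 electron domains, sp3.
C2: 4 σ bonds — 4 electron domains, sp3.
C3 is sp3: 4 σ bonds, 4 electron-density regions.
C4 — 3 σ bonds, plus one π bond. Steric number 3, so sp2.
C5 is sp: 2 σ bonds, plus two π bonds, 2 electron-density regions.
C6 has 3 σ bonds, plus one π bond: steric number 3 → sp2.

C1 sp3, C2 sp3, C3 sp3, C4 sp2, C5 sp, C6 sp2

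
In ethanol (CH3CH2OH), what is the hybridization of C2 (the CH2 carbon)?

C2 (the CH2 carbon): 4 σ bonds; 4 regions of electron density → sp3.

sp3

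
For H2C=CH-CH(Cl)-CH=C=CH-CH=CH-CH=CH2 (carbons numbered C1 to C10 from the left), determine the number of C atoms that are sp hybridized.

1

C1: sp2
C2: sp2
C3: sp3
C4: sp2
C5: sp ✓
C6: sp2
C7: sp2
C8: sp2
C9: sp2
C10: sp2
C5 → 1 sp carbon.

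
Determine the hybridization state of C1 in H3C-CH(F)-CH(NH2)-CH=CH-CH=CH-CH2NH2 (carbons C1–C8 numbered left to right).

sp³

C1 carries 4 σ bonds, giving a steric number of 4, so it is sp3.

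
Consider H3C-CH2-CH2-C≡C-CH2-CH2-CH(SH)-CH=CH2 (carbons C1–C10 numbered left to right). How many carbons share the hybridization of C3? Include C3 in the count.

C3 is sp3 (only σ bonds).
C1: sp3 ✓
C2: sp3 ✓
C3: sp3 ✓
C4: sp
C5: sp
C6: sp3 ✓
C7: sp3 ✓
C8: sp3 ✓
C9: sp2
C10: sp2
6 carbons are sp3.

6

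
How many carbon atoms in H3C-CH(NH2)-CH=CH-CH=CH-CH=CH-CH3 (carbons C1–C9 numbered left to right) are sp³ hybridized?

C1: sp3 ✓
C2: sp3 ✓
C3: sp2
C4: sp2
C5: sp2
C6: sp2
C7: sp2
C8: sp2
C9: sp3 ✓
C1, C2, C9 → 3 sp3 carbons.

3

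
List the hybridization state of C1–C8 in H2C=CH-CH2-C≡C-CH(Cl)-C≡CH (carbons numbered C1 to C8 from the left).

C1 (3 σ bonds, plus one π bond) has steric number 3: sp2.
C2 is sp2: 3 σ bonds, plus one π bond, 3 electron-density regions.
C3: 4 σ bonds — 4 electron domains, sp3.
C4 — 2 σ bonds, plus two π bonds. Steric number 2, so sp.
C5 (2 σ bonds, plus two π bonds) has steric number 2: sp.
C6: 4 σ bonds — 4 electron domains, sp3.
C7 (2 σ bonds, plus two π bonds) has steric number 2: sp.
C8 has 2 σ bonds, plus two π bonds: steric number 2 → sp.

C1 sp2, C2 sp2, C3 sp3, C4 sp, C5 sp, C6 sp3, C7 sp, C8 sp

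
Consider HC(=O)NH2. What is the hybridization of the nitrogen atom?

sp^2

Amide resonance delocalises the N lone pair; N is planar sp2.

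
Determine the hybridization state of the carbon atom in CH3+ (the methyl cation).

Three σ bonds to H, empty p orbital → sp2, trigonal planar.

sp²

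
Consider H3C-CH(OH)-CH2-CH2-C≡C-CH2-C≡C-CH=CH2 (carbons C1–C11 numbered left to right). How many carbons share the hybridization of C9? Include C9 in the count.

4

C9 is sp (two π bonds).
C1: sp3
C2: sp3
C3: sp3
C4: sp3
C5: sp ✓
C6: sp ✓
C7: sp3
C8: sp ✓
C9: sp ✓
C10: sp2
C11: sp2
4 carbons are sp.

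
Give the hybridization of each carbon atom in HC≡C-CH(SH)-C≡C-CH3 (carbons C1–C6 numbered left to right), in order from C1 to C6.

C1 has 2 σ bonds, plus two π bonds: steric number 2 → sp.
C2: 2 σ bonds, plus two π bonds — 2 electron domains, sp.
C3 is sp3: 4 σ bonds, 4 electron-density regions.
C4 has 2 σ bonds, plus two π bonds: steric number 2 → sp.
C5 carries 2 σ bonds, plus two π bonds, giving a steric number of 2, so it is sp.
C6: 4 σ bonds — 4 electron domains, sp3.

C1 sp, C2 sp, C3 sp3, C4 sp, C5 sp, C6 sp3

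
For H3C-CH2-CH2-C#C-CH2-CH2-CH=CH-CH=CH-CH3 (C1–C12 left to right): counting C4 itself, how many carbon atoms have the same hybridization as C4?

C4 is sp (two π bonds).
C1: sp3
C2: sp3
C3: sp3
C4: sp ✓
C5: sp ✓
C6: sp3
C7: sp3
C8: sp2
C9: sp2
C10: sp2
C11: sp2
C12: sp3
2 carbons are sp.

2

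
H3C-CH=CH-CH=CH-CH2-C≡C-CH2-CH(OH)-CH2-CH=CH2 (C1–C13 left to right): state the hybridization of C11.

C11: 4 σ bonds; 4 regions of electron density → sp3.

sp^3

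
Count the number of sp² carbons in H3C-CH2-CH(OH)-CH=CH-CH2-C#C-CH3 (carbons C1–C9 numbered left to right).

2

C1: sp3
C2: sp3
C3: sp3
C4: sp2 ✓
C5: sp2 ✓
C6: sp3
C7: sp
C8: sp
C9: sp3
C4, C5 → 2 sp2 carbons.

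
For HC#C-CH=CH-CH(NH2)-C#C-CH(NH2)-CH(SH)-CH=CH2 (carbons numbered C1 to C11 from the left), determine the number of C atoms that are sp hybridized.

C1: sp ✓
C2: sp ✓
C3: sp2
C4: sp2
C5: sp3
C6: sp ✓
C7: sp ✓
C8: sp3
C9: sp3
C10: sp2
C11: sp2
C1, C2, C6, C7 → 4 sp carbons.

4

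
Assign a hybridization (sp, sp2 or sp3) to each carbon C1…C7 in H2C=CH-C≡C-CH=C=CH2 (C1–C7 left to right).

C1 — 3 σ bonds, plus one π bond. Steric number 3, so sp2.
C2 is sp2: 3 σ bonds, plus one π bond, 3 electron-density regions.
C3 (2 σ bonds, plus two π bonds) has steric number 2: sp.
C4 carries 2 σ bonds, plus two π bonds, giving a steric number of 2, so it is sp.
C5 is sp2: 3 σ bonds, plus one π bond, 3 electron-density regions.
C6 is sp: 2 σ bonds, plus two π bonds, 2 electron-density regions.
C7 (3 σ bonds, plus one π bond) has steric number 3: sp2.

C1 sp2, C2 sp2, C3 sp, C4 sp, C5 sp2, C6 sp, C7 sp2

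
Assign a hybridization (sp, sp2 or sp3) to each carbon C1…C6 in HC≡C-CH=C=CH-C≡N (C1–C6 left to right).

C1 sp, C2 sp, C3 sp2, C4 sp, C5 sp2, C6 sp

C1 has 2 σ bonds, plus two π bonds: steric number 2 → sp.
C2 has 2 σ bonds, plus two π bonds: steric number 2 → sp.
C3 — 3 σ bonds, plus one π bond. Steric number 3, so sp2.
C4 carries 2 σ bonds, plus two π bonds, giving a steric number of 2, so it is sp.
C5 has 3 σ bonds, plus one π bond: steric number 3 → sp2.
C6: 2 σ bonds, plus two π bonds — 2 electron domains, sp.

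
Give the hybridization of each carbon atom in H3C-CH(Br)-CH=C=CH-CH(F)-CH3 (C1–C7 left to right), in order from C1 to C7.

C1 sp3, C2 sp3, C3 sp2, C4 sp, C5 sp2, C6 sp3, C7 sp3

C1: 4 σ bonds — 4 electron domains, sp3.
C2 carries 4 σ bonds, giving a steric number of 4, so it is sp3.
C3 (3 σ bonds, plus one π bond) has steric number 3: sp2.
C4: 2 σ bonds, plus two π bonds; 2 regions of electron density → sp.
C5 is sp2: 3 σ bonds, plus one π bond, 3 electron-density regions.
C6: 4 σ bonds; 4 regions of electron density → sp3.
C7 — 4 σ bonds. Steric number 4, so sp3.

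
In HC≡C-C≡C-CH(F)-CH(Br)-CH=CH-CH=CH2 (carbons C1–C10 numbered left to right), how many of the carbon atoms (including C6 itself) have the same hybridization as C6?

C6 is sp3 (only σ bonds).
C1: sp
C2: sp
C3: sp
C4: sp
C5: sp3 ✓
C6: sp3 ✓
C7: sp2
C8: sp2
C9: sp2
C10: sp2
2 carbons are sp3.

2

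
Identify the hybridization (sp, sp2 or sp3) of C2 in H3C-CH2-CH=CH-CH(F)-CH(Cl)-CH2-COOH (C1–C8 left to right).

sp³

C2 carries 4 σ bonds, giving a steric number of 4, so it is sp3.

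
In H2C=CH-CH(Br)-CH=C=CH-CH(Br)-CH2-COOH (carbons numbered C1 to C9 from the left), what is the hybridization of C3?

C3 (4 σ bonds) has steric number 4: sp3.

sp3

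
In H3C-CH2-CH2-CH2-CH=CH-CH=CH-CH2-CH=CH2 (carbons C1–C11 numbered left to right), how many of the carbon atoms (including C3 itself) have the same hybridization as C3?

C3 is sp3 (only σ bonds).
C1: sp3 ✓
C2: sp3 ✓
C3: sp3 ✓
C4: sp3 ✓
C5: sp2
C6: sp2
C7: sp2
C8: sp2
C9: sp3 ✓
C10: sp2
C11: sp2
5 carbons are sp3.

5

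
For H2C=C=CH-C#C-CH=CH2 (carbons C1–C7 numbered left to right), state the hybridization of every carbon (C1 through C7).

C1 has 3 σ bonds, plus one π bond: steric number 3 → sp2.
C2: 2 σ bonds, plus two π bonds — 2 electron domains, sp.
C3 carries 3 σ bonds, plus one π bond, giving a steric number of 3, so it is sp2.
C4 (2 σ bonds, plus two π bonds) has steric number 2: sp.
C5: 2 σ bonds, plus two π bonds; 2 regions of electron density → sp.
C6 is sp2: 3 σ bonds, plus one π bond, 3 electron-density regions.
C7: 3 σ bonds, plus one π bond — 3 electron domains, sp2.

C1 sp2, C2 sp, C3 sp2, C4 sp, C5 sp, C6 sp2, C7 sp2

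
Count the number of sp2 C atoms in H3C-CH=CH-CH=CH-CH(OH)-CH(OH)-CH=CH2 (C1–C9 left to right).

6

C1: sp3
C2: sp2 ✓
C3: sp2 ✓
C4: sp2 ✓
C5: sp2 ✓
C6: sp3
C7: sp3
C8: sp2 ✓
C9: sp2 ✓
C2, C3, C4, C5, C8, C9 → 6 sp2 carbons.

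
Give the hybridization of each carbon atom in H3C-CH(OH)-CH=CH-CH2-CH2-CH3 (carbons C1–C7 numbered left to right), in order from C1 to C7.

C1 sp3, C2 sp3, C3 sp2, C4 sp2, C5 sp3, C6 sp3, C7 sp3

C1: 4 σ bonds; 4 regions of electron density → sp3.
C2 is sp3: 4 σ bonds, 4 electron-density regions.
C3 carries 3 σ bonds, plus one π bond, giving a steric number of 3, so it is sp2.
C4: 3 σ bonds, plus one π bond; 3 regions of electron density → sp2.
C5: 4 σ bonds — 4 electron domains, sp3.
C6 — 4 σ bonds. Steric number 4, so sp3.
C7 carries 4 σ bonds, giving a steric number of 4, so it is sp3.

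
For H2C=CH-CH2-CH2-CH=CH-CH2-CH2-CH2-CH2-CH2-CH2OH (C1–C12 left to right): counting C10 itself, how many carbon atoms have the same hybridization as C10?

8

C10 is sp3 (only σ bonds).
C1: sp2
C2: sp2
C3: sp3 ✓
C4: sp3 ✓
C5: sp2
C6: sp2
C7: sp3 ✓
C8: sp3 ✓
C9: sp3 ✓
C10: sp3 ✓
C11: sp3 ✓
C12: sp3 ✓
8 carbons are sp3.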